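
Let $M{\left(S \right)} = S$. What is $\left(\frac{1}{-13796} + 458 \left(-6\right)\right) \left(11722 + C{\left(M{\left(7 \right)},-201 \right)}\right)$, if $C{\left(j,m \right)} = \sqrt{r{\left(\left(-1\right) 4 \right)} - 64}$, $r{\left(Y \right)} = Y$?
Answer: $- \frac{222198768149}{6898} - \frac{37911409 i \sqrt{17}}{6898} \approx -3.2212 \cdot 10^{7} - 22661.0 i$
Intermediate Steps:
$C{\left(j,m \right)} = 2 i \sqrt{17}$ ($C{\left(j,m \right)} = \sqrt{\left(-1\right) 4 - 64} = \sqrt{-4 - 64} = \sqrt{-68} = 2 i \sqrt{17}$)
$\left(\frac{1}{-13796} + 458 \left(-6\right)\right) \left(11722 + C{\left(M{\left(7 \right)},-201 \right)}\right) = \left(\frac{1}{-13796} + 458 \left(-6\right)\right) \left(11722 + 2 i \sqrt{17}\right) = \left(- \frac{1}{13796} - 2748\right) \left(11722 + 2 i \sqrt{17}\right) = - \frac{37911409 \left(11722 + 2 i \sqrt{17}\right)}{13796} = - \frac{222198768149}{6898} - \frac{37911409 i \sqrt{17}}{6898}$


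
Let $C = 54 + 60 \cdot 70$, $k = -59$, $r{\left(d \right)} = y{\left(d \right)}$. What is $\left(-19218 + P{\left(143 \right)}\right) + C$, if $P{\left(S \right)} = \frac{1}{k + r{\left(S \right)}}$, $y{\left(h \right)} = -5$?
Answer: $- \frac{957697}{64} \approx -14964.0$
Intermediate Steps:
$r{\left(d \right)} = -5$
$C = 4254$ ($C = 54 + 4200 = 4254$)
$P{\left(S \right)} = - \frac{1}{64}$ ($P{\left(S \right)} = \frac{1}{-59 - 5} = \frac{1}{-64} = - \frac{1}{64}$)
$\left(-19218 + P{\left(143 \right)}\right) + C = \left(-19218 - \frac{1}{64}\right) + 4254 = - \frac{1229953}{64} + 4254 = - \frac{957697}{64}$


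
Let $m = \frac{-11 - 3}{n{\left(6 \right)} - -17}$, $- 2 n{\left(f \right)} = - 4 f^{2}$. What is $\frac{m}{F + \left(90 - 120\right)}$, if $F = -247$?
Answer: $\frac{14}{24653} \approx 0.00056788$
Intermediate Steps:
$n{\left(f \right)} = 2 f^{2}$ ($n{\left(f \right)} = - \frac{\left(-4\right) f^{2}}{2} = 2 f^{2}$)
$m = - \frac{14}{89}$ ($m = \frac{-11 - 3}{2 \cdot 6^{2} - -17} = - \frac{14}{2 \cdot 36 + 17} = - \frac{14}{72 + 17} = - \frac{14}{89} \approx -0.1573$)
$\frac{m}{F + \left(90 - 120\right)} = - \frac{14}{89 \left(-247 + \left(90 - 120\right)\right)} = - \frac{14}{89 \left(-247 - 30\right)} = - \frac{14}{89 \left(-277\right)} = \left(- \frac{14}{89}\right) \left(- \frac{1}{277}\right) = \frac{14}{24653}$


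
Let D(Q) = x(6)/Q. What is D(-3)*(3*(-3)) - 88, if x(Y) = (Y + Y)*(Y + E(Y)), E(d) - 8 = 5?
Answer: 596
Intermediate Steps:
E(d) = 13 (E(d) = 8 + 5 = 13)
x(Y) = 2*Y*(13 + Y) (x(Y) = (Y + Y)*(Y + 13) = (2*Y)*(13 + Y) = 2*Y*(13 + Y))
D(Q) = 228/Q (D(Q) = (2*6*(13 + 6))/Q = (2*6*19)/Q = 228/Q)
D(-3)*(3*(-3)) - 88 = (228/(-3))*(3*(-3)) - 88 = (228*(-1/3))*(-9) - 88 = -76*(-9) - 88 = 684 - 88 = 596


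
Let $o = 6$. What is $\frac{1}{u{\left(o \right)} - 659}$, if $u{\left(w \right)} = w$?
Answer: $- \frac{1}{653} \approx -0.0015314$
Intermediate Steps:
$\frac{1}{u{\left(o \right)} - 659} = \frac{1}{6 - 659} = \frac{1}{-653} = - \frac{1}{653}$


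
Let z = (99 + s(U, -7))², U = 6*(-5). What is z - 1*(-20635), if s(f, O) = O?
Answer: 29099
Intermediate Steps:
U = -30
z = 8464 (z = (99 - 7)² = 92² = 8464)
z - 1*(-20635) = 8464 - 1*(-20635) = 8464 + 20635 = 29099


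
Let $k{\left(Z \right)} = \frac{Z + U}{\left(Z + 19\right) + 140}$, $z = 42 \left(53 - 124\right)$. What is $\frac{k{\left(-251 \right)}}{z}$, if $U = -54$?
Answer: $- \frac{305}{274344} \approx -0.0011117$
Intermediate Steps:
$z = -2982$ ($z = 42 \left(-71\right) = -2982$)
$k{\left(Z \right)} = \frac{-54 + Z}{159 + Z}$ ($k{\left(Z \right)} = \frac{Z - 54}{\left(Z + 19\right) + 140} = \frac{-54 + Z}{\left(19 + Z\right) + 140} = \frac{-54 + Z}{159 + Z}$)
$\frac{k{\left(-251 \right)}}{z} = \frac{\frac{1}{159 - 251} \left(-54 - 251\right)}{-2982} = \frac{1}{-92} \left(-305\right) \left(- \frac{1}{2982}\right) = \left(- \frac{1}{92}\right) \left(-305\right) \left(- \frac{1}{2982}\right) = \frac{305}{92} \left(- \frac{1}{2982}\right) = - \frac{305}{274344}$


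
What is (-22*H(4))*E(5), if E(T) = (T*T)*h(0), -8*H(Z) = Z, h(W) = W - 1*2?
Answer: -550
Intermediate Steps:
h(W) = -2 + W (h(W) = W - 2 = -2 + W)
H(Z) = -Z/8
E(T) = -2*T**2 (E(T) = (T*T)*(-2 + 0) = T**2*(-2) = -2*T**2)
(-22*H(4))*E(5) = (-(-11)*4/4)*(-2*5**2) = (-22*(-1/2))*(-2*25) = 11*(-50) = -550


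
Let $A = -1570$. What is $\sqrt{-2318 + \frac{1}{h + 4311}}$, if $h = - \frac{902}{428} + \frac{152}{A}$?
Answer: $\frac{2 i \sqrt{303621180117512318817}}{723834591} \approx 48.146 i$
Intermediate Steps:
$h = - \frac{370299}{167990}$ ($h = - \frac{902}{428} + \frac{152}{-1570} = \left(-902\right) \frac{1}{428} + 152 \left(- \frac{1}{1570}\right) = - \frac{451}{214} - \frac{76}{785} = - \frac{370299}{167990} \approx -2.2043$)
$\sqrt{-2318 + \frac{1}{h + 4311}} = \sqrt{-2318 + \frac{1}{- \frac{370299}{167990} + 4311}} = \sqrt{-2318 + \frac{1}{\frac{723834591}{167990}}} = \sqrt{-2318 + \frac{167990}{723834591}} = \sqrt{- \frac{1677848413948}{723834591}} = \frac{2 i \sqrt{303621180117512318817}}{723834591}$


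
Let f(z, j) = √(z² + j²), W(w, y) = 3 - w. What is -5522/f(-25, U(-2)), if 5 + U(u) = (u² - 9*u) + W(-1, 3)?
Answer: -2761*√1066/533 ≈ -169.13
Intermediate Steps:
U(u) = -1 + u² - 9*u (U(u) = -5 + ((u² - 9*u) + (3 - 1*(-1))) = -5 + ((u² - 9*u) + (3 + 1)) = -5 + ((u² - 9*u) + 4) = -5 + (4 + u² - 9*u) = -1 + u² - 9*u)
f(z, j) = √(j² + z²)
-5522/f(-25, U(-2)) = -5522/√((-1 + (-2)² - 9*(-2))² + (-25)²) = -5522/√((-1 + 4 + 18)² + 625) = -5522/√(21² + 625) = -5522/√(441 + 625) = -5522*√1066/1066 = -2761*√1066/533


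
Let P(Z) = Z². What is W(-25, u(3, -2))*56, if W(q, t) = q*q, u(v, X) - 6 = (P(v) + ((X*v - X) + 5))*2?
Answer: 35000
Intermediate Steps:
u(v, X) = 16 - 2*X + 2*v² + 2*X*v (u(v, X) = 6 + (v² + ((X*v - X) + 5))*2 = 6 + (v² + ((-X + X*v) + 5))*2 = 6 + (v² + (5 - X + X*v))*2 = 6 + (5 + v² - X + X*v)*2 = 6 + (10 - 2*X + 2*v² + 2*X*v) = 16 - 2*X + 2*v² + 2*X*v)
W(q, t) = q²
W(-25, u(3, -2))*56 = (-25)²*56 = 625*56 = 35000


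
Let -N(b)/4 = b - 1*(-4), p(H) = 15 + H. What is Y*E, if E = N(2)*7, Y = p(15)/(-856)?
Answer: 630/107 ≈ 5.8878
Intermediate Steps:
N(b) = -16 - 4*b (N(b) = -4*(b - 1*(-4)) = -4*(b + 4) = -4*(4 + b) = -16 - 4*b)
Y = -15/428 (Y = (15 + 15)/(-856) = 30*(-1/856) = -15/428 ≈ -0.035047)
E = -168 (E = (-16 - 4*2)*7 = (-16 - 8)*7 = -24*7 = -168)
Y*E = -15/428*(-168) = 630/107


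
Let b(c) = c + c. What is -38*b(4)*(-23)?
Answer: 6992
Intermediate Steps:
b(c) = 2*c
-38*b(4)*(-23) = -76*4*(-23) = -38*8*(-23) = -304*(-23) = 6992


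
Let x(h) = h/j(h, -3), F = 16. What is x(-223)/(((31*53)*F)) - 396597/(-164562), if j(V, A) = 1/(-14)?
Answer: 911625375/360500488 ≈ 2.5288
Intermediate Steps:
j(V, A) = -1/14
x(h) = -14*h (x(h) = h/(-1/14) = h*(-14) = -14*h)
x(-223)/(((31*53)*F)) - 396597/(-164562) = (-14*(-223))/(((31*53)*16)) - 396597/(-164562) = 3122/((1643*16)) - 396597*(-1/164562) = 3122/26288 + 132199/54854 = 3122*(1/26288) + 132199/54854 = 1561/13144 + 132199/54854 = 911625375/360500488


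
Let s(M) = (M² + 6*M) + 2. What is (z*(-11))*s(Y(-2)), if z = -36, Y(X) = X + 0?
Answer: -2376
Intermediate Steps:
Y(X) = X
s(M) = 2 + M² + 6*M
(z*(-11))*s(Y(-2)) = (-36*(-11))*(2 + (-2)² + 6*(-2)) = 396*(2 + 4 - 12) = 396*(-6) = -2376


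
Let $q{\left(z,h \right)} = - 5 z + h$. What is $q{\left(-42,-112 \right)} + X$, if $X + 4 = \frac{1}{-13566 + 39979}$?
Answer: $\frac{2482823}{26413} \approx 94.0$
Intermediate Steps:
$q{\left(z,h \right)} = h - 5 z$
$X = - \frac{105651}{26413}$ ($X = -4 + \frac{1}{-13566 + 39979} = -4 + \frac{1}{26413} = - \frac{105651}{26413} \approx -4.0$)
$q{\left(-42,-112 \right)} + X = \left(-112 - -210\right) - \frac{105651}{26413} = \left(-112 + 210\right) - \frac{105651}{26413} = 98 - \frac{105651}{26413} = \frac{2482823}{26413}$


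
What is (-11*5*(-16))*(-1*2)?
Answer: -1760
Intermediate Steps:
(-11*5*(-16))*(-1*2) = -55*(-16)*(-2) = 880*(-2) = -1760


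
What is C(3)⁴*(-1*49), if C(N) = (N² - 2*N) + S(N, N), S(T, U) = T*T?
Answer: -1016064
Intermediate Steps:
S(T, U) = T²
C(N) = -2*N + 2*N² (C(N) = (N² - 2*N) + N² = -2*N + 2*N²)
C(3)⁴*(-1*49) = (2*3*(-1 + 3))⁴*(-1*49) = (2*3*2)⁴*(-49) = 12⁴*(-49) = 20736*(-49) = -1016064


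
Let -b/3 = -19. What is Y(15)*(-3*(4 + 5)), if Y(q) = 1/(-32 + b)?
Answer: -27/25 ≈ -1.0800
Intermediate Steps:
b = 57 (b = -3*(-19) = 57)
Y(q) = 1/25 (Y(q) = 1/(-32 + 57) = 1/25)
Y(15)*(-3*(4 + 5)) = (-3*(4 + 5))/25 = (-3*9)/25 = (1/25)*(-27) = -27/25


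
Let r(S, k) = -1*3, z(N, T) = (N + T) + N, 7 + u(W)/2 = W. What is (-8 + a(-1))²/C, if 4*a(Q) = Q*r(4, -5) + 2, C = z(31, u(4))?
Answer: 729/896 ≈ 0.81362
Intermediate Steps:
u(W) = -14 + 2*W
z(N, T) = T + 2*N
C = 56 (C = (-14 + 2*4) + 2*31 = (-14 + 8) + 62 = -6 + 62 = 56)
r(S, k) = -3
a(Q) = ½ - 3*Q/4 (a(Q) = (Q*(-3) + 2)/4 = (-3*Q + 2)/4 = (2 - 3*Q)/4 = ½ - 3*Q/4)
(-8 + a(-1))²/C = (-8 + (½ - ¾*(-1)))²/56 = (-8 + (½ + ¾))²*(1/56) = (-8 + 5/4)²*(1/56) = (-27/4)²*(1/56) = (729/16)*(1/56) = 729/896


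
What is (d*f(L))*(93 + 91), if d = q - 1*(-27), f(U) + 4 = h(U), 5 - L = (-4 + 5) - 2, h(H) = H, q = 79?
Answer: 39008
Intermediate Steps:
L = 6 (L = 5 - ((-4 + 5) - 2) = 5 - (1 - 2) = 5 - 1*(-1) = 5 + 1 = 6)
f(U) = -4 + U
d = 106 (d = 79 - 1*(-27) = 79 + 27 = 106)
(d*f(L))*(93 + 91) = (106*(-4 + 6))*(93 + 91) = (106*2)*184 = 212*184 = 39008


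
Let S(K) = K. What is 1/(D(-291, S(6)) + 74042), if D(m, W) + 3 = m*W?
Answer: 1/72293 ≈ 1.3833e-5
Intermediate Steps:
D(m, W) = -3 + W*m (D(m, W) = -3 + m*W = -3 + W*m)
1/(D(-291, S(6)) + 74042) = 1/((-3 + 6*(-291)) + 74042) = 1/((-3 - 1746) + 74042) = 1/(-1749 + 74042) = 1/72293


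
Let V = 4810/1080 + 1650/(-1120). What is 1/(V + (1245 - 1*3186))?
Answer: -3024/5860571 ≈ -0.00051599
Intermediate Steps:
V = 9013/3024 (V = 4810*(1/1080) + 1650*(-1/1120) = 481/108 - 165/112 = 9013/3024 ≈ 2.9805)
1/(V + (1245 - 1*3186)) = 1/(9013/3024 + (1245 - 1*3186)) = 1/(9013/3024 + (1245 - 3186)) = 1/(9013/3024 - 1941) = 1/(-5860571/3024) = -3024/5860571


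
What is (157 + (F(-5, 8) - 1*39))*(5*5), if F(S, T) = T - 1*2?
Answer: 3100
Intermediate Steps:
F(S, T) = -2 + T (F(S, T) = T - 2 = -2 + T)
(157 + (F(-5, 8) - 1*39))*(5*5) = (157 + ((-2 + 8) - 1*39))*(5*5) = (157 + (6 - 39))*25 = (157 - 33)*25 = 124*25 = 3100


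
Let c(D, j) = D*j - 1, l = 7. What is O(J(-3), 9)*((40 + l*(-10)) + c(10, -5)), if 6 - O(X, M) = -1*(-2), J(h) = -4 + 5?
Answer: -324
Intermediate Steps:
J(h) = 1
c(D, j) = -1 + D*j
O(X, M) = 4 (O(X, M) = 6 - (-1)*(-2) = 6 - 1*2 = 6 - 2 = 4)
O(J(-3), 9)*((40 + l*(-10)) + c(10, -5)) = 4*((40 + 7*(-10)) + (-1 + 10*(-5))) = 4*((40 - 70) + (-1 - 50)) = 4*(-30 - 51) = 4*(-81) = -324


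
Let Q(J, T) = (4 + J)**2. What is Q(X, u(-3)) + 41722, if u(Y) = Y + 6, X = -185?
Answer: 74483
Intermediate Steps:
u(Y) = 6 + Y
Q(X, u(-3)) + 41722 = (4 - 185)**2 + 41722 = (-181)**2 + 41722 = 32761 + 41722 = 74483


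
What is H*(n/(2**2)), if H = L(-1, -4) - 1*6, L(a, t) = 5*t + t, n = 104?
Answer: -780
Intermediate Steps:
L(a, t) = 6*t
H = -30 (H = 6*(-4) - 1*6 = -24 - 6 = -30)
H*(n/(2**2)) = -3120/(2**2) = -3120/4 = -30*26 = -780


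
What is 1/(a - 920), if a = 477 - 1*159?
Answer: -1/602 ≈ -0.0016611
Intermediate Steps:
a = 318 (a = 477 - 159 = 318)
1/(a - 920) = 1/(318 - 920) = 1/(-602) = -1/602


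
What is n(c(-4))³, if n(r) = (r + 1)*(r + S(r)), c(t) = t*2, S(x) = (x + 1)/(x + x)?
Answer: 607645423/4096 ≈ 1.4835e+5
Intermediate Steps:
S(x) = (1 + x)/(2*x) (S(x) = (1 + x)/((2*x)) = (1 + x)*(1/(2*x)) = (1 + x)/(2*x))
c(t) = 2*t
n(r) = (1 + r)*(r + (1 + r)/(2*r)) (n(r) = (r + 1)*(r + (1 + r)/(2*r)) = (1 + r)*(r + (1 + r)/(2*r)))
n(c(-4))³ = (1 + (2*(-4))² + 1/(2*((2*(-4)))) + 3*(2*(-4))/2)³ = (1 + (-8)² + (½)/(-8) + (3/2)*(-8))³ = (1 + 64 + (½)*(-⅛) - 12)³ = (1 + 64 - 1/16 - 12)³ = (847/16)³ = 607645423/4096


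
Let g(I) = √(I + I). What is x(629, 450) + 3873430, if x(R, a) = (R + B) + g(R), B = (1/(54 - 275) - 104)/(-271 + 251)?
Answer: 3424672753/884 + √1258 ≈ 3.8741e+6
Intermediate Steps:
g(I) = √2*√I (g(I) = √(2*I) = √2*√I)
B = 4597/884 (B = (1/(-221) - 104)/(-20) = (-1/221 - 104)*(-1/20) = -22985/221*(-1/20) = 4597/884 ≈ 5.2002)
x(R, a) = 4597/884 + R + √2*√R (x(R, a) = (R + 4597/884) + √2*√R = (4597/884 + R) + √2*√R = 4597/884 + R + √2*√R)
x(629, 450) + 3873430 = (4597/884 + 629 + √2*√629) + 3873430 = (4597/884 + 629 + √1258) + 3873430 = (560633/884 + √1258) + 3873430 = 3424672753/884 + √1258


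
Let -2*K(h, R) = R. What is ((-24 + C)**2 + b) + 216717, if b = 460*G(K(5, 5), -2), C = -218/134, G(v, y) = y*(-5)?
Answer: 996440102/4489 ≈ 2.2197e+5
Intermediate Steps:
K(h, R) = -R/2
G(v, y) = -5*y
C = -109/67 (C = -218*1/134 = -109/67 ≈ -1.6269)
b = 4600 (b = 460*(-5*(-2)) = 460*10 = 4600)
((-24 + C)**2 + b) + 216717 = ((-24 - 109/67)**2 + 4600) + 216717 = ((-1717/67)**2 + 4600) + 216717 = (2948089/4489 + 4600) + 216717 = 23597489/4489 + 216717 = 996440102/4489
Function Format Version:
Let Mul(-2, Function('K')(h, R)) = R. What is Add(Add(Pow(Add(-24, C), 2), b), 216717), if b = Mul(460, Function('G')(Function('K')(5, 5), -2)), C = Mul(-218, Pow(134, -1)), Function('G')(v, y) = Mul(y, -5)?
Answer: Rational(996440102, 4489) ≈ 2.2197e+5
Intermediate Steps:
Function('K')(h, R) = Mul(Rational(-1, 2), R)
Function('G')(v, y) = Mul(-5, y)
C = Rational(-109, 67) (C = Mul(-218, Rational(1, 134)) = Rational(-109, 67) ≈ -1.6269)
b = 4600 (b = Mul(460, Mul(-5, -2)) = Mul(460, 10) = 4600)
Add(Add(Pow(Add(-24, C), 2), b), 216717) = Add(Add(Pow(Add(-24, Rational(-109, 67)), 2), 4600), 216717) = Add(Add(Pow(Rational(-1717, 67), 2), 4600), 216717) = Add(Add(Rational(2948089, 4489), 4600), 216717) = Add(Rational(23597489, 4489), 216717) = Rational(996440102, 4489)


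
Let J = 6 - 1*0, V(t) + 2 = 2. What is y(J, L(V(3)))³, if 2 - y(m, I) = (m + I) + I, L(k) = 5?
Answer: -2744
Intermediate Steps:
V(t) = 0 (V(t) = -2 + 2 = 0)
J = 6 (J = 6 + 0 = 6)
y(m, I) = 2 - m - 2*I (y(m, I) = 2 - ((m + I) + I) = 2 - ((I + m) + I) = 2 - (m + 2*I) = 2 + (-m - 2*I) = 2 - m - 2*I)
y(J, L(V(3)))³ = (2 - 1*6 - 2*5)³ = (2 - 6 - 10)³ = (-14)³ = -2744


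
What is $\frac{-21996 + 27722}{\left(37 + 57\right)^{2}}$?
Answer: $\frac{2863}{4418} \approx 0.64803$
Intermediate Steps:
$\frac{-21996 + 27722}{\left(37 + 57\right)^{2}} = \frac{5726}{94^{2}} = \frac{5726}{8836} = 5726 \cdot \frac{1}{8836} = \frac{2863}{4418}$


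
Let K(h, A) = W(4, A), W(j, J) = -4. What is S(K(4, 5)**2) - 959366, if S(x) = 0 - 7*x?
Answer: -959478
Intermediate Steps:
K(h, A) = -4
S(x) = -7*x
S(K(4, 5)**2) - 959366 = -7*(-4)**2 - 959366 = -7*16 - 959366 = -112 - 959366 = -959478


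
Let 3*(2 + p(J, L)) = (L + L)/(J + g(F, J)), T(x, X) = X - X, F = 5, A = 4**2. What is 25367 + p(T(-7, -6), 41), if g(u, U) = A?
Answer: 608801/24 ≈ 25367.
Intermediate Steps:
A = 16
T(x, X) = 0
g(u, U) = 16
p(J, L) = -2 + 2*L/(3*(16 + J)) (p(J, L) = -2 + ((L + L)/(J + 16))/3 = -2 + ((2*L)/(16 + J))/3 = -2 + (2*L/(16 + J))/3 = -2 + 2*L/(3*(16 + J)))
25367 + p(T(-7, -6), 41) = 25367 + 2*(-48 + 41 - 3*0)/(3*(16 + 0)) = 25367 + (2/3)*(-48 + 41 + 0)/16 = 25367 + (2/3)*(1/16)*(-7) = 25367 - 7/24 = 608801/24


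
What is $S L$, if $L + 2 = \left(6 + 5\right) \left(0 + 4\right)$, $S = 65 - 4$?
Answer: $2562$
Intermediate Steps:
$S = 61$
$L = 42$ ($L = -2 + \left(6 + 5\right) \left(0 + 4\right) = -2 + 11 \cdot 4 = -2 + 44 = 42$)
$S L = 61 \cdot 42 = 2562$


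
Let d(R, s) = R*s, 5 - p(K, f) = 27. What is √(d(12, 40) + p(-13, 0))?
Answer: √458 ≈ 21.401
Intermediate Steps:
p(K, f) = -22 (p(K, f) = 5 - 1*27 = 5 - 27 = -22)
√(d(12, 40) + p(-13, 0)) = √(12*40 - 22) = √(480 - 22) = √458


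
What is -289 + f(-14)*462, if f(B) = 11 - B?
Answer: 11261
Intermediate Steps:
-289 + f(-14)*462 = -289 + (11 - 1*(-14))*462 = -289 + (11 + 14)*462 = -289 + 25*462 = -289 + 11550 = 11261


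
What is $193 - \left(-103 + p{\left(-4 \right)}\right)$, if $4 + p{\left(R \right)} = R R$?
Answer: $284$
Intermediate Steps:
$p{\left(R \right)} = -4 + R^{2}$ ($p{\left(R \right)} = -4 + R R = -4 + R^{2}$)
$193 - \left(-103 + p{\left(-4 \right)}\right) = 193 - \left(-103 - \left(4 - \left(-4\right)^{2}\right)\right) = 193 - \left(-103 + \left(-4 + 16\right)\right) = 193 - \left(-103 + 12\right) = 193 - -91 = 193 + 91 = 284$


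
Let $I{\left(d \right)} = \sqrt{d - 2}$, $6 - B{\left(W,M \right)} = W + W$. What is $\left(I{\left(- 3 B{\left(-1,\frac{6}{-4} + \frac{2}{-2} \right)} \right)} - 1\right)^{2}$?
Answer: $\left(1 - i \sqrt{26}\right)^{2} \approx -25.0 - 10.198 i$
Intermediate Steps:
$B{\left(W,M \right)} = 6 - 2 W$ ($B{\left(W,M \right)} = 6 - \left(W + W\right) = 6 - 2 W$)
$I{\left(d \right)} = \sqrt{-2 + d}$
$\left(I{\left(- 3 B{\left(-1,\frac{6}{-4} + \frac{2}{-2} \right)} \right)} - 1\right)^{2} = \left(\sqrt{-2 - 3 \left(6 - -2\right)} - 1\right)^{2} = \left(\sqrt{-2 - 3 \left(6 + 2\right)} - 1\right)^{2} = \left(\sqrt{-2 - 24} - 1\right)^{2} = \left(\sqrt{-26} - 1\right)^{2} = \left(i \sqrt{26} - 1\right)^{2} = \left(-1 + i \sqrt{26}\right)^{2}$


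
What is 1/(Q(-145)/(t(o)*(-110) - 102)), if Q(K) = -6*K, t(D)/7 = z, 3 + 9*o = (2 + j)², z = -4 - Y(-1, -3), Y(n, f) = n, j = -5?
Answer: 368/145 ≈ 2.5379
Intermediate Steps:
z = -3 (z = -4 - 1*(-1) = -4 + 1 = -3)
o = ⅔ (o = -⅓ + (2 - 5)²/9 = -⅓ + (⅑)*(-3)² = -⅓ + (⅑)*9 = -⅓ + 1 = ⅔ ≈ 0.66667)
t(D) = -21 (t(D) = 7*(-3) = -21)
1/(Q(-145)/(t(o)*(-110) - 102)) = 1/((-6*(-145))/(-21*(-110) - 102)) = 1/(870/(2310 - 102)) = 1/(870/2208) = 1/(870*(1/2208)) = 1/(145/368) = 368/145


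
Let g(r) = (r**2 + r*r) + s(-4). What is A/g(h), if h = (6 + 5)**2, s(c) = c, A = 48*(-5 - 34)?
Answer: -936/14639 ≈ -0.063939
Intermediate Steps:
A = -1872 (A = 48*(-39) = -1872)
h = 121 (h = 11**2 = 121)
g(r) = -4 + 2*r**2 (g(r) = (r**2 + r*r) - 4 = (r**2 + r**2) - 4 = 2*r**2 - 4 = -4 + 2*r**2)
A/g(h) = -1872/(-4 + 2*121**2) = -1872/(-4 + 2*14641) = -1872/(-4 + 29282) = -1872/29278 = -1872*1/29278 = -936/14639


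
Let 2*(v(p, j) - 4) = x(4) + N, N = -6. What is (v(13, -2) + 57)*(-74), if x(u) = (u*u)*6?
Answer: -7844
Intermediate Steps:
x(u) = 6*u² (x(u) = u²*6 = 6*u²)
v(p, j) = 49 (v(p, j) = 4 + (6*4² - 6)/2 = 4 + (6*16 - 6)/2 = 4 + (96 - 6)/2 = 4 + (½)*90 = 4 + 45 = 49)
(v(13, -2) + 57)*(-74) = (49 + 57)*(-74) = 106*(-74) = -7844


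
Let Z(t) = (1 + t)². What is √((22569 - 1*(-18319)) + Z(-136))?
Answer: √59113 ≈ 243.13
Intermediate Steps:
√((22569 - 1*(-18319)) + Z(-136)) = √((22569 - 1*(-18319)) + (1 - 136)²) = √((22569 + 18319) + (-135)²) = √(40888 + 18225) = √59113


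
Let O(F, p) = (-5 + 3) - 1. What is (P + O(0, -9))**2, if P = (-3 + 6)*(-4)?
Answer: 225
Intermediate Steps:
O(F, p) = -3 (O(F, p) = -2 - 1 = -3)
P = -12 (P = 3*(-4) = -12)
(P + O(0, -9))**2 = (-12 - 3)**2 = (-15)**2 = 225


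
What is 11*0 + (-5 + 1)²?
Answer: 16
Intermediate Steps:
11*0 + (-5 + 1)² = 0 + (-4)² = 0 + 16 = 16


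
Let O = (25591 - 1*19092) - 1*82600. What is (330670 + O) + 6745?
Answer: 261314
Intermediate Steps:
O = -76101 (O = (25591 - 19092) - 82600 = 6499 - 82600 = -76101)
(330670 + O) + 6745 = (330670 - 76101) + 6745 = 254569 + 6745 = 261314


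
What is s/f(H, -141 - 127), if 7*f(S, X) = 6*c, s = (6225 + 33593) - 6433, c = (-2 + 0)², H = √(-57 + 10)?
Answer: 233695/24 ≈ 9737.3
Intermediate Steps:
H = I*√47 (H = √(-47) = I*√47 ≈ 6.8557*I)
c = 4 (c = (-2)² = 4)
s = 33385 (s = 39818 - 6433 = 33385)
f(S, X) = 24/7 (f(S, X) = (6*4)/7 = (⅐)*24 = 24/7)
s/f(H, -141 - 127) = 33385/(24/7) = 33385*(7/24) = 233695/24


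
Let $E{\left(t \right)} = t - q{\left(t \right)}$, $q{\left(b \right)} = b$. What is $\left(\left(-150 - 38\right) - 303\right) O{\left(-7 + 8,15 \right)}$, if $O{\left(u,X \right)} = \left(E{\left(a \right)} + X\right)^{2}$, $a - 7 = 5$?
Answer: $-110475$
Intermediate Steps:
$a = 12$ ($a = 7 + 5 = 12$)
$E{\left(t \right)} = 0$ ($E{\left(t \right)} = t - t = 0$)
$O{\left(u,X \right)} = X^{2}$ ($O{\left(u,X \right)} = \left(0 + X\right)^{2} = X^{2}$)
$\left(\left(-150 - 38\right) - 303\right) O{\left(-7 + 8,15 \right)} = \left(\left(-150 - 38\right) - 303\right) 15^{2} = \left(-188 - 303\right) 225 = \left(-491\right) 225 = -110475$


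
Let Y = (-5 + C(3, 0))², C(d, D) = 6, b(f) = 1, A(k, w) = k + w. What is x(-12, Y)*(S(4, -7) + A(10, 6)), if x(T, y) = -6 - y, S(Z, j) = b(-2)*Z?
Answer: -140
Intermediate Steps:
S(Z, j) = Z (S(Z, j) = 1*Z = Z)
Y = 1 (Y = (-5 + 6)² = 1² = 1)
x(-12, Y)*(S(4, -7) + A(10, 6)) = (-6 - 1*1)*(4 + (10 + 6)) = (-6 - 1)*(4 + 16) = -7*20 = -140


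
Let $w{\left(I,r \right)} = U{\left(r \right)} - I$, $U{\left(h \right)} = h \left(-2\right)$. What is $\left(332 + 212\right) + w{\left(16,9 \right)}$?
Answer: $510$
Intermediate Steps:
$U{\left(h \right)} = - 2 h$
$w{\left(I,r \right)} = - I - 2 r$ ($w{\left(I,r \right)} = - 2 r - I = - I - 2 r$)
$\left(332 + 212\right) + w{\left(16,9 \right)} = \left(332 + 212\right) - 34 = 544 - 34 = 510$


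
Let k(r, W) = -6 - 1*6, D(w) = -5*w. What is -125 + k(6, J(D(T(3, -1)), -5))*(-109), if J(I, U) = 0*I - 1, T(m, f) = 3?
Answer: 1183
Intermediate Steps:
J(I, U) = -1 (J(I, U) = 0 - 1 = -1)
k(r, W) = -12 (k(r, W) = -6 - 6 = -12)
-125 + k(6, J(D(T(3, -1)), -5))*(-109) = -125 - 12*(-109) = -125 + 1308 = 1183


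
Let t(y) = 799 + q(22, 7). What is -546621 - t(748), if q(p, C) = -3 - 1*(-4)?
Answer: -547421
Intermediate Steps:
q(p, C) = 1 (q(p, C) = -3 + 4 = 1)
t(y) = 800 (t(y) = 799 + 1 = 800)
-546621 - t(748) = -546621 - 1*800 = -546621 - 800 = -547421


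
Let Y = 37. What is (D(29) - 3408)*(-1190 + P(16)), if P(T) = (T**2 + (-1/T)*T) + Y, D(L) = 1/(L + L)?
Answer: 88750687/29 ≈ 3.0604e+6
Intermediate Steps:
D(L) = 1/(2*L)
P(T) = 36 + T**2 (P(T) = (T**2 + (-1/T)*T) + 37 = (T**2 - 1) + 37 = (-1 + T**2) + 37 = 36 + T**2)
(D(29) - 3408)*(-1190 + P(16)) = ((1/2)/29 - 3408)*(-1190 + (36 + 16**2)) = ((1/2)*(1/29) - 3408)*(-1190 + (36 + 256)) = (1/58 - 3408)*(-1190 + 292) = -197663/58*(-898) = 88750687/29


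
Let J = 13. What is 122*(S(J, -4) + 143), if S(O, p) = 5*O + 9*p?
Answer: 20984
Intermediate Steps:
122*(S(J, -4) + 143) = 122*((5*13 + 9*(-4)) + 143) = 122*((65 - 36) + 143) = 122*(29 + 143) = 122*172 = 20984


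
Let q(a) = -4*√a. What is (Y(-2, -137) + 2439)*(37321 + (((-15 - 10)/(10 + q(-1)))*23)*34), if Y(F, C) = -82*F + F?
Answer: 2687961834/29 - 50849550*I/29 ≈ 9.2688e+7 - 1.7534e+6*I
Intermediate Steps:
Y(F, C) = -81*F
(Y(-2, -137) + 2439)*(37321 + (((-15 - 10)/(10 + q(-1)))*23)*34) = (-81*(-2) + 2439)*(37321 + (((-15 - 10)/(10 - 4*I))*23)*34) = (162 + 2439)*(37321 + (-25*(10 + 4*I)/116*23)*34) = 2601*(37321 + (-25*(10 + 4*I)/116*23)*34) = 2601*(37321 - 575*(10 + 4*I)/116*34) = 2601*(37321 - 9775*(10 + 4*I)/58) = 97071921 - 25424775*(10 + 4*I)/58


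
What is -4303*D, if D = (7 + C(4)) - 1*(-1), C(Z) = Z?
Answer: -51636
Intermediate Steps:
D = 12 (D = (7 + 4) - 1*(-1) = 11 + 1 = 12)
-4303*D = -4303*12 = -51636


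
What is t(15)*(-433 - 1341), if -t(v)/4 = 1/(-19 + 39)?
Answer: 1774/5 ≈ 354.80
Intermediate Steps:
t(v) = -⅕ (t(v) = -4/(-19 + 39) = -4/20 = -4*1/20 = -⅕)
t(15)*(-433 - 1341) = -(-433 - 1341)/5 = -⅕*(-1774) = 1774/5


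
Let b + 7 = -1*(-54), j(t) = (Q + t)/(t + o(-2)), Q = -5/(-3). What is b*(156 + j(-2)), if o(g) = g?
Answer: 88031/12 ≈ 7335.9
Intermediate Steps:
Q = 5/3 (Q = -5*(-⅓) = 5/3 ≈ 1.6667)
j(t) = (5/3 + t)/(-2 + t) (j(t) = (5/3 + t)/(t - 2) = (5/3 + t)/(-2 + t))
b = 47 (b = -7 - 1*(-54) = -7 + 54 = 47)
b*(156 + j(-2)) = 47*(156 + (5/3 - 2)/(-2 - 2)) = 47*(156 - ⅓/(-4)) = 47*(156 - ¼*(-⅓)) = 47*(156 + 1/12) = 47*(1873/12) = 88031/12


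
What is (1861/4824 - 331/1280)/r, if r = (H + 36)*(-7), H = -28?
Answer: -98167/43223040 ≈ -0.0022712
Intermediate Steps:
r = -56 (r = (-28 + 36)*(-7) = 8*(-7) = -56)
(1861/4824 - 331/1280)/r = (1861/4824 - 331/1280)/(-56) = (1861*(1/4824) - 331*1/1280)*(-1/56) = (1861/4824 - 331/1280)*(-1/56) = (98167/771840)*(-1/56) = -98167/43223040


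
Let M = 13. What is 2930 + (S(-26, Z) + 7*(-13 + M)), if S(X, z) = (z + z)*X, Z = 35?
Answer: 1110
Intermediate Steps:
S(X, z) = 2*X*z (S(X, z) = (2*z)*X = 2*X*z)
2930 + (S(-26, Z) + 7*(-13 + M)) = 2930 + (2*(-26)*35 + 7*(-13 + 13)) = 2930 + (-1820 + 7*0) = 2930 + (-1820 + 0) = 2930 - 1820 = 1110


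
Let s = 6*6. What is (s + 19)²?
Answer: 3025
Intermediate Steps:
s = 36
(s + 19)² = (36 + 19)² = 55² = 3025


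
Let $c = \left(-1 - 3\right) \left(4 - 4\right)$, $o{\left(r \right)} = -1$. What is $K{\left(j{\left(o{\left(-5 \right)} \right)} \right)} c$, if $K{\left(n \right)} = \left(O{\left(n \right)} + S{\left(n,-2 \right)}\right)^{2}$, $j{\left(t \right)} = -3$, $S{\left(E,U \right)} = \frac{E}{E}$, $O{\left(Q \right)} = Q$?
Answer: $0$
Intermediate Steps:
$S{\left(E,U \right)} = 1$
$c = 0$ ($c = \left(-4\right) 0 = 0$)
$K{\left(n \right)} = \left(1 + n\right)^{2}$ ($K{\left(n \right)} = \left(n + 1\right)^{2} = \left(1 + n\right)^{2}$)
$K{\left(j{\left(o{\left(-5 \right)} \right)} \right)} c = \left(1 - 3\right)^{2} \cdot 0 = \left(-2\right)^{2} \cdot 0 = 4 \cdot 0 = 0$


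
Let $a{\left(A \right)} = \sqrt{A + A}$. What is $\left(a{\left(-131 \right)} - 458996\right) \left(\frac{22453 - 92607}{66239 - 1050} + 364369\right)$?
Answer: $- \frac{10902431278310652}{65189} + \frac{23752780587 i \sqrt{262}}{65189} \approx -1.6724 \cdot 10^{11} + 5.8978 \cdot 10^{6} i$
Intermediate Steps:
$a{\left(A \right)} = \sqrt{2} \sqrt{A}$ ($a{\left(A \right)} = \sqrt{2 A} = \sqrt{2} \sqrt{A}$)
$\left(a{\left(-131 \right)} - 458996\right) \left(\frac{22453 - 92607}{66239 - 1050} + 364369\right) = \left(\sqrt{2} \sqrt{-131} - 458996\right) \left(\frac{22453 - 92607}{66239 - 1050} + 364369\right) = \left(\sqrt{2} i \sqrt{131} - 458996\right) \left(- \frac{70154}{65189} + 364369\right) = \left(i \sqrt{262} - 458996\right) \left(\left(-70154\right) \frac{1}{65189} + 364369\right) = \left(-458996 + i \sqrt{262}\right) \left(- \frac{70154}{65189} + 364369\right) = \left(-458996 + i \sqrt{262}\right) \frac{23752780587}{65189} = - \frac{10902431278310652}{65189} + \frac{23752780587 i \sqrt{262}}{65189}$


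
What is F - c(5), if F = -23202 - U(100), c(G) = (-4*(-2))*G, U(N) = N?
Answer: -23342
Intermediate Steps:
c(G) = 8*G
F = -23302 (F = -23202 - 1*100 = -23202 - 100 = -23302)
F - c(5) = -23302 - 8*5 = -23302 - 1*40 = -23302 - 40 = -23342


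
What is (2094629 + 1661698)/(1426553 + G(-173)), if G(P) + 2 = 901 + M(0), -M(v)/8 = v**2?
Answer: 3756327/1427452 ≈ 2.6315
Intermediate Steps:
M(v) = -8*v**2
G(P) = 899 (G(P) = -2 + (901 - 8*0**2) = -2 + (901 - 8*0) = -2 + (901 + 0) = -2 + 901 = 899)
(2094629 + 1661698)/(1426553 + G(-173)) = (2094629 + 1661698)/(1426553 + 899) = 3756327/1427452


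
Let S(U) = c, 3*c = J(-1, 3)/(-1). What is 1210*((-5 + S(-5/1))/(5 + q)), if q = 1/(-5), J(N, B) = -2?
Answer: -39325/36 ≈ -1092.4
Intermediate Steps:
q = -⅕ ≈ -0.20000
c = ⅔ (c = (-2/(-1))/3 = (-2*(-1))/3 = (⅓)*2 = ⅔ ≈ 0.66667)
S(U) = ⅔
1210*((-5 + S(-5/1))/(5 + q)) = 1210*((-5 + ⅔)/(5 - ⅕)) = 1210*(-13/(3*24/5)) = 1210*(-13/3*5/24) = 1210*(-65/72) = -39325/36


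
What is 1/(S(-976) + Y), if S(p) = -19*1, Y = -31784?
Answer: -1/31803 ≈ -3.1444e-5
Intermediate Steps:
S(p) = -19
1/(S(-976) + Y) = 1/(-19 - 31784) = 1/(-31803) = -1/31803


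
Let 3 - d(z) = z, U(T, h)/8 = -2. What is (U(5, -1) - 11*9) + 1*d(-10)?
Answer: -102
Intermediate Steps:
U(T, h) = -16 (U(T, h) = 8*(-2) = -16)
d(z) = 3 - z
(U(5, -1) - 11*9) + 1*d(-10) = (-16 - 11*9) + 1*(3 - 1*(-10)) = (-16 - 99) + 1*(3 + 10) = -115 + 1*13 = -115 + 13 = -102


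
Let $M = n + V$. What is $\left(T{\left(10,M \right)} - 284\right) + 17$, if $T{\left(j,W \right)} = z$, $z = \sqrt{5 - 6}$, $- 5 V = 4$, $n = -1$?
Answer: $-267 + i \approx -267.0 + 1.0 i$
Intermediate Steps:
$V = - \frac{4}{5}$ ($V = \left(- \frac{1}{5}\right) 4 = - \frac{4}{5} \approx -0.8$)
$z = i$ ($z = \sqrt{-1} = i \approx 1.0 i$)
$M = - \frac{9}{5}$ ($M = -1 - \frac{4}{5} = - \frac{9}{5} \approx -1.8$)
$T{\left(j,W \right)} = i$
$\left(T{\left(10,M \right)} - 284\right) + 17 = \left(i - 284\right) + 17 = \left(-284 + i\right) + 17 = -267 + i$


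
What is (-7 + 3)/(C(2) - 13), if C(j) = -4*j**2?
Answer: 4/29 ≈ 0.13793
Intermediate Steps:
(-7 + 3)/(C(2) - 13) = (-7 + 3)/(-4*2**2 - 13) = -4/(-4*4 - 13) = -4/(-16 - 13) = -4/(-29) = -4*(-1/29) = 4/29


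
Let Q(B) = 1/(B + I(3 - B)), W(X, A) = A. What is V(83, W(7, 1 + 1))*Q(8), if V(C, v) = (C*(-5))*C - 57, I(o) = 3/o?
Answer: -172510/37 ≈ -4662.4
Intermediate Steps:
Q(B) = 1/(B + 3/(3 - B))
V(C, v) = -57 - 5*C**2 (V(C, v) = (-5*C)*C - 57 = -5*C**2 - 57 = -57 - 5*C**2)
V(83, W(7, 1 + 1))*Q(8) = (-57 - 5*83**2)*((-3 + 8)/(-3 + 8*(-3 + 8))) = (-57 - 5*6889)*(5/(-3 + 8*5)) = (-57 - 34445)*(5/(-3 + 40)) = -34502*5/37 = -172510/37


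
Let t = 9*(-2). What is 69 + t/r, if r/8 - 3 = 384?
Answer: 11867/172 ≈ 68.994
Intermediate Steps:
r = 3096 (r = 24 + 8*384 = 24 + 3072 = 3096)
t = -18
69 + t/r = 69 - 18/3096 = 69 + (1/3096)*(-18) = 69 - 1/172 = 11867/172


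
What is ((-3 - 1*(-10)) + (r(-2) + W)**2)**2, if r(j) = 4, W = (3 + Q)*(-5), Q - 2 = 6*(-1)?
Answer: 7744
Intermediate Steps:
Q = -4 (Q = 2 + 6*(-1) = 2 - 6 = -4)
W = 5 (W = (3 - 4)*(-5) = -1*(-5) = 5)
((-3 - 1*(-10)) + (r(-2) + W)**2)**2 = ((-3 - 1*(-10)) + (4 + 5)**2)**2 = ((-3 + 10) + 9**2)**2 = (7 + 81)**2 = 88**2 = 7744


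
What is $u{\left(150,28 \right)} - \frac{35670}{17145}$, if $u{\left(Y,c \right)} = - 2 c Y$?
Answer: $- \frac{9603578}{1143} \approx -8402.1$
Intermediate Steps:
$u{\left(Y,c \right)} = - 2 Y c$
$u{\left(150,28 \right)} - \frac{35670}{17145} = \left(-2\right) 150 \cdot 28 - \frac{35670}{17145} = -8400 - 35670 \cdot \frac{1}{17145} = -8400 - \frac{2378}{1143} = - \frac{9603578}{1143}$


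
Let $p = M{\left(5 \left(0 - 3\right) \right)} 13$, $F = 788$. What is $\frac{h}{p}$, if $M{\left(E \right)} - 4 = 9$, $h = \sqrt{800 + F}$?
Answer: $\frac{2 \sqrt{397}}{169} \approx 0.2358$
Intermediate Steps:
$h = 2 \sqrt{397}$ ($h = \sqrt{800 + 788} = \sqrt{1588} = 2 \sqrt{397} \approx 39.85$)
$M{\left(E \right)} = 13$ ($M{\left(E \right)} = 4 + 9 = 13$)
$p = 169$ ($p = 13 \cdot 13 = 169$)
$\frac{h}{p} = \frac{2 \sqrt{397}}{169}$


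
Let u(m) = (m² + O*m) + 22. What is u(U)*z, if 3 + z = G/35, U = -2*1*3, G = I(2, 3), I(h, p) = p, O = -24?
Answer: -20604/35 ≈ -588.69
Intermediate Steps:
G = 3
U = -6 (U = -2*3 = -6)
u(m) = 22 + m² - 24*m (u(m) = (m² - 24*m) + 22 = 22 + m² - 24*m)
z = -102/35 (z = -3 + 3/35 = -102/35 ≈ -2.9143)
u(U)*z = (22 + (-6)² - 24*(-6))*(-102/35) = (22 + 36 + 144)*(-102/35) = 202*(-102/35) = -20604/35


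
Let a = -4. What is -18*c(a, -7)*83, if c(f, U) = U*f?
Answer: -41832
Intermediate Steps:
-18*c(a, -7)*83 = -(-126)*(-4)*83 = -18*28*83 = -504*83 = -41832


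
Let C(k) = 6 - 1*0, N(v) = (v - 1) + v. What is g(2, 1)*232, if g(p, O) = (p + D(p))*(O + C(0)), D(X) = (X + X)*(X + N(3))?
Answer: 48720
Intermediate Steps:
N(v) = -1 + 2*v (N(v) = (-1 + v) + v = -1 + 2*v)
C(k) = 6 (C(k) = 6 + 0 = 6)
D(X) = 2*X*(5 + X) (D(X) = (X + X)*(X + (-1 + 2*3)) = (2*X)*(X + (-1 + 6)) = (2*X)*(X + 5) = (2*X)*(5 + X) = 2*X*(5 + X))
g(p, O) = (6 + O)*(p + 2*p*(5 + p)) (g(p, O) = (p + 2*p*(5 + p))*(O + 6) = (p + 2*p*(5 + p))*(6 + O) = (6 + O)*(p + 2*p*(5 + p)))
g(2, 1)*232 = (2*(66 + 1 + 12*2 + 2*1*(5 + 2)))*232 = (2*(66 + 1 + 24 + 2*1*7))*232 = (2*(66 + 1 + 24 + 14))*232 = (2*105)*232 = 210*232 = 48720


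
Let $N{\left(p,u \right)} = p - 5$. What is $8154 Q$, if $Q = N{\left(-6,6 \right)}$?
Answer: $-89694$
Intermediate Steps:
$N{\left(p,u \right)} = -5 + p$
$Q = -11$ ($Q = -5 - 6 = -11$)
$8154 Q = 8154 \left(-11\right) = -89694$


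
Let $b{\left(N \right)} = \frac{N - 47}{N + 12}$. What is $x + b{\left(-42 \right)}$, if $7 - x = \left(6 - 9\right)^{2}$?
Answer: $\frac{29}{30} \approx 0.96667$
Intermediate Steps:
$b{\left(N \right)} = \frac{-47 + N}{12 + N}$
$x = -2$ ($x = 7 - \left(6 - 9\right)^{2} = 7 - \left(-3\right)^{2} = 7 - 9 = -2$)
$x + b{\left(-42 \right)} = -2 + \frac{-47 - 42}{12 - 42} = -2 + \frac{1}{-30} \left(-89\right) = -2 - - \frac{89}{30} = -2 + \frac{89}{30} = \frac{29}{30}$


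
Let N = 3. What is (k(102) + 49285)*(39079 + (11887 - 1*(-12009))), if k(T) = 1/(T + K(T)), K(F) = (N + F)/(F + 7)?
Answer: 34833088690400/11223 ≈ 3.1037e+9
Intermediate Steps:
K(F) = (3 + F)/(7 + F) (K(F) = (3 + F)/(F + 7) = (3 + F)/(7 + F))
k(T) = 1/(T + (3 + T)/(7 + T))
(k(102) + 49285)*(39079 + (11887 - 1*(-12009))) = ((7 + 102)/(3 + 102 + 102*(7 + 102)) + 49285)*(39079 + (11887 - 1*(-12009))) = (109/(3 + 102 + 102*109) + 49285)*(39079 + (11887 + 12009)) = (109/(3 + 102 + 11118) + 49285)*(39079 + 23896) = (109/11223 + 49285)*62975 = (553125664/11223)*62975 = 34833088690400/11223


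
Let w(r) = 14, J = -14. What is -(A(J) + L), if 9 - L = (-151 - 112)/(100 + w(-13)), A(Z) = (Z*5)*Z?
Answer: -113009/114 ≈ -991.31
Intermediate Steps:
A(Z) = 5*Z**2 (A(Z) = (5*Z)*Z = 5*Z**2)
L = 1289/114 (L = 9 - (-151 - 112)/(100 + 14) = 9 - (-263)/114 = 9 - 1*(-263/114) = 9 + 263/114 = 1289/114 ≈ 11.307)
-(A(J) + L) = -(5*(-14)**2 + 1289/114) = -(5*196 + 1289/114) = -(980 + 1289/114) = -1*113009/114 = -113009/114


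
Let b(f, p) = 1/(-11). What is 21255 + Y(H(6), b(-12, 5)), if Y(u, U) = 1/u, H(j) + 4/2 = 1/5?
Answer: 191290/9 ≈ 21254.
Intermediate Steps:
H(j) = -9/5 (H(j) = -2 + 1/5 = -2 + ⅕ = -9/5)
b(f, p) = -1/11
21255 + Y(H(6), b(-12, 5)) = 21255 + 1/(-9/5) = 21255 - 5/9 = 191290/9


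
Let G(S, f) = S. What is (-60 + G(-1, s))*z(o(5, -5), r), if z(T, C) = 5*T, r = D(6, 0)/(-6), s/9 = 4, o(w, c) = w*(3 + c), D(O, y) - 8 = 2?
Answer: 3050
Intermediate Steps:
D(O, y) = 10 (D(O, y) = 8 + 2 = 10)
s = 36 (s = 9*4 = 36)
r = -5/3 (r = 10/(-6) = 10*(-1/6) = -5/3 ≈ -1.6667)
(-60 + G(-1, s))*z(o(5, -5), r) = (-60 - 1)*(5*(5*(3 - 5))) = -305*5*(-2) = -305*(-10) = -61*(-50) = 3050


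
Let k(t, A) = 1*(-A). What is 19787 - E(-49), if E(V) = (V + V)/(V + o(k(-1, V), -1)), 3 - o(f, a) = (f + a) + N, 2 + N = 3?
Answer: 1879667/95 ≈ 19786.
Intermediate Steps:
N = 1 (N = -2 + 3 = 1)
k(t, A) = -A
o(f, a) = 2 - a - f (o(f, a) = 3 - ((f + a) + 1) = 3 - ((a + f) + 1) = 3 - (1 + a + f) = 3 + (-1 - a - f) = 2 - a - f)
E(V) = 2*V/(3 + 2*V) (E(V) = (V + V)/(V + (2 - 1*(-1) - (-1)*V)) = (2*V)/(V + (2 + 1 + V)) = (2*V)/(V + (3 + V)) = (2*V)/(3 + 2*V) = 2*V/(3 + 2*V))
19787 - E(-49) = 19787 - 2*(-49)/(3 + 2*(-49)) = 19787 - 2*(-49)/(3 - 98) = 19787 - 2*(-49)/(-95) = 19787 - 2*(-49)*(-1)/95 = 19787 - 1*98/95 = 19787 - 98/95 = 1879667/95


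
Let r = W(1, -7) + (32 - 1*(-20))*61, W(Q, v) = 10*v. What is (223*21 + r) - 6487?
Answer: 1298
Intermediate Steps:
r = 3102 (r = 10*(-7) + (32 - 1*(-20))*61 = -70 + (32 + 20)*61 = -70 + 52*61 = -70 + 3172 = 3102)
(223*21 + r) - 6487 = (223*21 + 3102) - 6487 = (4683 + 3102) - 6487 = 7785 - 6487 = 1298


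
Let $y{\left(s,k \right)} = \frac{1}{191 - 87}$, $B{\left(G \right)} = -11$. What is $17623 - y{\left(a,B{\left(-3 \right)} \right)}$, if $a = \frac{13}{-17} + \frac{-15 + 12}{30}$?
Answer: $\frac{1832791}{104} \approx 17623.0$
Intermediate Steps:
$a = - \frac{147}{170}$ ($a = 13 \left(- \frac{1}{17}\right) - \frac{1}{10} = - \frac{13}{17} - \frac{1}{10} = - \frac{147}{170} \approx -0.86471$)
$y{\left(s,k \right)} = \frac{1}{104}$
$17623 - y{\left(a,B{\left(-3 \right)} \right)} = 17623 - \frac{1}{104} = \frac{1832791}{104}$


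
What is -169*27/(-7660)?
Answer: 4563/7660 ≈ 0.59569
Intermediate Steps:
-169*27/(-7660) = -4563*(-1/7660) = 4563/7660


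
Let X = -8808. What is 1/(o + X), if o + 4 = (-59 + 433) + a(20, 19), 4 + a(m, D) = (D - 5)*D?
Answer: -1/8176 ≈ -0.00012231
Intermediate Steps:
a(m, D) = -4 + D*(-5 + D) (a(m, D) = -4 + (D - 5)*D = -4 + (-5 + D)*D = -4 + D*(-5 + D))
o = 632 (o = -4 + ((-59 + 433) + (-4 + 19**2 - 5*19)) = -4 + (374 + (-4 + 361 - 95)) = -4 + (374 + 262) = -4 + 636 = 632)
1/(o + X) = 1/(632 - 8808) = 1/(-8176) = -1/8176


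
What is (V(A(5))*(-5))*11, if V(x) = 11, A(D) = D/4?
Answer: -605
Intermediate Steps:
A(D) = D/4 (A(D) = D*(¼) = D/4)
(V(A(5))*(-5))*11 = (11*(-5))*11 = -55*11 = -605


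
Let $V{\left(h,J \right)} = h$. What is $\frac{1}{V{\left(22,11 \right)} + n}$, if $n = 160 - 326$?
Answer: $- \frac{1}{144} \approx -0.0069444$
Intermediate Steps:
$n = -166$
$\frac{1}{V{\left(22,11 \right)} + n} = \frac{1}{22 - 166} = \frac{1}{-144} = - \frac{1}{144}$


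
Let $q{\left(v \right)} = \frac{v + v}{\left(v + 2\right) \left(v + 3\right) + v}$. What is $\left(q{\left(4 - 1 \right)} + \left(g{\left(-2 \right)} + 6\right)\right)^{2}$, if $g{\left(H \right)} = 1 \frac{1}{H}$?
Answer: $\frac{15625}{484} \approx 32.283$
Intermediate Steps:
$q{\left(v \right)} = \frac{2 v}{v + \left(2 + v\right) \left(3 + v\right)}$ ($q{\left(v \right)} = \frac{2 v}{\left(2 + v\right) \left(3 + v\right) + v} = \frac{2 v}{v + \left(2 + v\right) \left(3 + v\right)}$)
$g{\left(H \right)} = \frac{1}{H}$
$\left(q{\left(4 - 1 \right)} + \left(g{\left(-2 \right)} + 6\right)\right)^{2} = \left(\frac{2 \left(4 - 1\right)}{6 + \left(4 - 1\right)^{2} + 6 \left(4 - 1\right)} + \left(\frac{1}{-2} + 6\right)\right)^{2} = \left(2 \cdot 3 \frac{1}{6 + 3^{2} + 6 \cdot 3} + \left(- \frac{1}{2} + 6\right)\right)^{2} = \left(2 \cdot 3 \frac{1}{6 + 9 + 18} + \frac{11}{2}\right)^{2} = \left(2 \cdot 3 \cdot \frac{1}{33} + \frac{11}{2}\right)^{2} = \left(\frac{2}{11} + \frac{11}{2}\right)^{2} = \left(\frac{125}{22}\right)^{2} = \frac{15625}{484}$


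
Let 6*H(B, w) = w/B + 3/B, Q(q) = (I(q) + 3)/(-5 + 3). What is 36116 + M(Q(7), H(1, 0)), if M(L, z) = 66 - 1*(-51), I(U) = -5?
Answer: 36233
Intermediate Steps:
Q(q) = 1 (Q(q) = (-5 + 3)/(-5 + 3) = -2/(-2) = -2*(-½) = 1)
H(B, w) = 1/(2*B) + w/(6*B) (H(B, w) = (w/B + 3/B)/6 = (3/B + w/B)/6 = 1/(2*B) + w/(6*B))
M(L, z) = 117 (M(L, z) = 66 + 51 = 117)
36116 + M(Q(7), H(1, 0)) = 36116 + 117 = 36233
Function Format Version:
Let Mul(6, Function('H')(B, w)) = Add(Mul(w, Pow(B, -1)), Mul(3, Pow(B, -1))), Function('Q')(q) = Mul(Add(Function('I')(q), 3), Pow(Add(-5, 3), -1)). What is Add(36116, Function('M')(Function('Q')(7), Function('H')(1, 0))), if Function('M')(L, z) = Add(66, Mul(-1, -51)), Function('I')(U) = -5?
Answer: 36233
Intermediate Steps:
Function('Q')(q) = 1 (Function('Q')(q) = Mul(Add(-5, 3), Pow(Add(-5, 3), -1)) = Mul(-2, Pow(-2, -1)) = Mul(-2, Rational(-1, 2)) = 1)
Function('H')(B, w) = Add(Mul(Rational(1, 2), Pow(B, -1)), Mul(Rational(1, 6), w, Pow(B, -1))) (Function('H')(B, w) = Mul(Rational(1, 6), Add(Mul(w, Pow(B, -1)), Mul(3, Pow(B, -1)))) = Mul(Rational(1, 6), Add(Mul(3, Pow(B, -1)), Mul(w, Pow(B, -1)))) = Add(Mul(Rational(1, 2), Pow(B, -1)), Mul(Rational(1, 6), w, Pow(B, -1))))
Function('M')(L, z) = 117 (Function('M')(L, z) = Add(66, 51) = 117)
Add(36116, Function('M')(Function('Q')(7), Function('H')(1, 0))) = Add(36116, 117) = 36233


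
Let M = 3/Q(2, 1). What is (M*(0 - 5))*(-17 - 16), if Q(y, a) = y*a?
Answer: 495/2 ≈ 247.50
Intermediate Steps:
Q(y, a) = a*y
M = 3/2 (M = 3/((1*2)) = 3/2 ≈ 1.5000)
(M*(0 - 5))*(-17 - 16) = (3*(0 - 5)/2)*(-17 - 16) = ((3/2)*(-5))*(-33) = -15/2*(-33) = 495/2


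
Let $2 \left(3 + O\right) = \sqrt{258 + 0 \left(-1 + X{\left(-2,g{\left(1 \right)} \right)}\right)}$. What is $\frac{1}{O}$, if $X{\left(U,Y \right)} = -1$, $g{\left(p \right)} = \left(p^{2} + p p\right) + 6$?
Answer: $\frac{2}{37} + \frac{\sqrt{258}}{111} \approx 0.19876$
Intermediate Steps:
$g{\left(p \right)} = 6 + 2 p^{2}$ ($g{\left(p \right)} = \left(p^{2} + p^{2}\right) + 6 = 2 p^{2} + 6 = 6 + 2 p^{2}$)
$O = -3 + \frac{\sqrt{258}}{2}$ ($O = -3 + \frac{\sqrt{258 + 0 \left(-1 - 1\right)}}{2} = -3 + \frac{\sqrt{258 + 0 \left(-2\right)}}{2} = -3 + \frac{\sqrt{258 + 0}}{2} = -3 + \frac{\sqrt{258}}{2} \approx 5.0312$)
$\frac{1}{O} = \frac{1}{-3 + \frac{\sqrt{258}}{2}}$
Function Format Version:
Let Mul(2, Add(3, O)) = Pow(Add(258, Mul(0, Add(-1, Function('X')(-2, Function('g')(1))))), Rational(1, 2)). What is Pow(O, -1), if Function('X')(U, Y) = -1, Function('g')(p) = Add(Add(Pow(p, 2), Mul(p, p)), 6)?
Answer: Add(Rational(2, 37), Mul(Rational(1, 111), Pow(258, Rational(1, 2)))) ≈ 0.19876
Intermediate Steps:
Function('g')(p) = Add(6, Mul(2, Pow(p, 2))) (Function('g')(p) = Add(Add(Pow(p, 2), Pow(p, 2)), 6) = Add(Mul(2, Pow(p, 2)), 6) = Add(6, Mul(2, Pow(p, 2))))
O = Add(-3, Mul(Rational(1, 2), Pow(258, Rational(1, 2)))) (O = Add(-3, Mul(Rational(1, 2), Pow(Add(258, Mul(0, Add(-1, -1))), Rational(1, 2)))) = Add(-3, Mul(Rational(1, 2), Pow(Add(258, Mul(0, -2)), Rational(1, 2)))) = Add(-3, Mul(Rational(1, 2), Pow(Add(258, 0), Rational(1, 2)))) = Add(-3, Mul(Rational(1, 2), Pow(258, Rational(1, 2)))) ≈ 5.0312)
Pow(O, -1) = Pow(Add(-3, Mul(Rational(1, 2), Pow(258, Rational(1, 2)))), -1)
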